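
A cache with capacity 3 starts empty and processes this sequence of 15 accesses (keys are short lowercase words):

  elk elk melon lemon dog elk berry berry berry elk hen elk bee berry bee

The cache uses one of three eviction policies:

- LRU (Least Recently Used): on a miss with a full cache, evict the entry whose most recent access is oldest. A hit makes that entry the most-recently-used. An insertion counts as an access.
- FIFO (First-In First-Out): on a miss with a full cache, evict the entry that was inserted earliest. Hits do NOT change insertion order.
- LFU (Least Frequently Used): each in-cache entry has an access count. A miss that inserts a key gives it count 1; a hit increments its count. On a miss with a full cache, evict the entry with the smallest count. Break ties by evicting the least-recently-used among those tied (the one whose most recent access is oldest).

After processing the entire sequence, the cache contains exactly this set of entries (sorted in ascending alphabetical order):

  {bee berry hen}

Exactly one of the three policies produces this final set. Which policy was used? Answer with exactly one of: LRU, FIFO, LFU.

Answer: FIFO

Derivation:
Simulating under each policy and comparing final sets:
  LRU: final set = {bee berry elk} -> differs
  FIFO: final set = {bee berry hen} -> MATCHES target
  LFU: final set = {bee berry elk} -> differs
Only FIFO produces the target set.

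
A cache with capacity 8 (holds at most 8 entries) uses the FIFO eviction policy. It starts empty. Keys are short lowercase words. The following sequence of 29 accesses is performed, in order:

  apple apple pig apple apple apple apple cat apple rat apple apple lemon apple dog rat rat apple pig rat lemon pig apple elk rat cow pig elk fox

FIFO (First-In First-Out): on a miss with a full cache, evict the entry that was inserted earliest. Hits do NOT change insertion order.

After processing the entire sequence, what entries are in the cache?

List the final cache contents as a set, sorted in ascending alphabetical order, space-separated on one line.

FIFO simulation (capacity=8):
  1. access apple: MISS. Cache (old->new): [apple]
  2. access apple: HIT. Cache (old->new): [apple]
  3. access pig: MISS. Cache (old->new): [apple pig]
  4. access apple: HIT. Cache (old->new): [apple pig]
  5. access apple: HIT. Cache (old->new): [apple pig]
  6. access apple: HIT. Cache (old->new): [apple pig]
  7. access apple: HIT. Cache (old->new): [apple pig]
  8. access cat: MISS. Cache (old->new): [apple pig cat]
  9. access apple: HIT. Cache (old->new): [apple pig cat]
  10. access rat: MISS. Cache (old->new): [apple pig cat rat]
  11. access apple: HIT. Cache (old->new): [apple pig cat rat]
  12. access apple: HIT. Cache (old->new): [apple pig cat rat]
  13. access lemon: MISS. Cache (old->new): [apple pig cat rat lemon]
  14. access apple: HIT. Cache (old->new): [apple pig cat rat lemon]
  15. access dog: MISS. Cache (old->new): [apple pig cat rat lemon dog]
  16. access rat: HIT. Cache (old->new): [apple pig cat rat lemon dog]
  17. access rat: HIT. Cache (old->new): [apple pig cat rat lemon dog]
  18. access apple: HIT. Cache (old->new): [apple pig cat rat lemon dog]
  19. access pig: HIT. Cache (old->new): [apple pig cat rat lemon dog]
  20. access rat: HIT. Cache (old->new): [apple pig cat rat lemon dog]
  21. access lemon: HIT. Cache (old->new): [apple pig cat rat lemon dog]
  22. access pig: HIT. Cache (old->new): [apple pig cat rat lemon dog]
  23. access apple: HIT. Cache (old->new): [apple pig cat rat lemon dog]
  24. access elk: MISS. Cache (old->new): [apple pig cat rat lemon dog elk]
  25. access rat: HIT. Cache (old->new): [apple pig cat rat lemon dog elk]
  26. access cow: MISS. Cache (old->new): [apple pig cat rat lemon dog elk cow]
  27. access pig: HIT. Cache (old->new): [apple pig cat rat lemon dog elk cow]
  28. access elk: HIT. Cache (old->new): [apple pig cat rat lemon dog elk cow]
  29. access fox: MISS, evict apple. Cache (old->new): [pig cat rat lemon dog elk cow fox]
Total: 20 hits, 9 misses, 1 evictions

Answer: cat cow dog elk fox lemon pig rat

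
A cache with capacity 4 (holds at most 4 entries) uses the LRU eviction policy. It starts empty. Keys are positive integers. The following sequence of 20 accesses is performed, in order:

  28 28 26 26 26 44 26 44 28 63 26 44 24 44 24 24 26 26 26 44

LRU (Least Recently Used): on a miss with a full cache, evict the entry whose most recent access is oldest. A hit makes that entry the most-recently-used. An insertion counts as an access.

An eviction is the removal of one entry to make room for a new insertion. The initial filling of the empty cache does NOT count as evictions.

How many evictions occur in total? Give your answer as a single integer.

Answer: 1

Derivation:
LRU simulation (capacity=4):
  1. access 28: MISS. Cache (LRU->MRU): [28]
  2. access 28: HIT. Cache (LRU->MRU): [28]
  3. access 26: MISS. Cache (LRU->MRU): [28 26]
  4. access 26: HIT. Cache (LRU->MRU): [28 26]
  5. access 26: HIT. Cache (LRU->MRU): [28 26]
  6. access 44: MISS. Cache (LRU->MRU): [28 26 44]
  7. access 26: HIT. Cache (LRU->MRU): [28 44 26]
  8. access 44: HIT. Cache (LRU->MRU): [28 26 44]
  9. access 28: HIT. Cache (LRU->MRU): [26 44 28]
  10. access 63: MISS. Cache (LRU->MRU): [26 44 28 63]
  11. access 26: HIT. Cache (LRU->MRU): [44 28 63 26]
  12. access 44: HIT. Cache (LRU->MRU): [28 63 26 44]
  13. access 24: MISS, evict 28. Cache (LRU->MRU): [63 26 44 24]
  14. access 44: HIT. Cache (LRU->MRU): [63 26 24 44]
  15. access 24: HIT. Cache (LRU->MRU): [63 26 44 24]
  16. access 24: HIT. Cache (LRU->MRU): [63 26 44 24]
  17. access 26: HIT. Cache (LRU->MRU): [63 44 24 26]
  18. access 26: HIT. Cache (LRU->MRU): [63 44 24 26]
  19. access 26: HIT. Cache (LRU->MRU): [63 44 24 26]
  20. access 44: HIT. Cache (LRU->MRU): [63 24 26 44]
Total: 15 hits, 5 misses, 1 evictions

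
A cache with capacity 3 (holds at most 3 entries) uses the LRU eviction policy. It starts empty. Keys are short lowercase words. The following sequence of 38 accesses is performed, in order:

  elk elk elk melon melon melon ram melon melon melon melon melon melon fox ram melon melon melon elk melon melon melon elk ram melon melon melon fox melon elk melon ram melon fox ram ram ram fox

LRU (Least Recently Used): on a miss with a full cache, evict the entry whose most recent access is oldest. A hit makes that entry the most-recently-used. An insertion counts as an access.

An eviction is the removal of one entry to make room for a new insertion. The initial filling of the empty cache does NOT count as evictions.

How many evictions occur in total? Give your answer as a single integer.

LRU simulation (capacity=3):
  1. access elk: MISS. Cache (LRU->MRU): [elk]
  2. access elk: HIT. Cache (LRU->MRU): [elk]
  3. access elk: HIT. Cache (LRU->MRU): [elk]
  4. access melon: MISS. Cache (LRU->MRU): [elk melon]
  5. access melon: HIT. Cache (LRU->MRU): [elk melon]
  6. access melon: HIT. Cache (LRU->MRU): [elk melon]
  7. access ram: MISS. Cache (LRU->MRU): [elk melon ram]
  8. access melon: HIT. Cache (LRU->MRU): [elk ram melon]
  9. access melon: HIT. Cache (LRU->MRU): [elk ram melon]
  10. access melon: HIT. Cache (LRU->MRU): [elk ram melon]
  11. access melon: HIT. Cache (LRU->MRU): [elk ram melon]
  12. access melon: HIT. Cache (LRU->MRU): [elk ram melon]
  13. access melon: HIT. Cache (LRU->MRU): [elk ram melon]
  14. access fox: MISS, evict elk. Cache (LRU->MRU): [ram melon fox]
  15. access ram: HIT. Cache (LRU->MRU): [melon fox ram]
  16. access melon: HIT. Cache (LRU->MRU): [fox ram melon]
  17. access melon: HIT. Cache (LRU->MRU): [fox ram melon]
  18. access melon: HIT. Cache (LRU->MRU): [fox ram melon]
  19. access elk: MISS, evict fox. Cache (LRU->MRU): [ram melon elk]
  20. access melon: HIT. Cache (LRU->MRU): [ram elk melon]
  21. access melon: HIT. Cache (LRU->MRU): [ram elk melon]
  22. access melon: HIT. Cache (LRU->MRU): [ram elk melon]
  23. access elk: HIT. Cache (LRU->MRU): [ram melon elk]
  24. access ram: HIT. Cache (LRU->MRU): [melon elk ram]
  25. access melon: HIT. Cache (LRU->MRU): [elk ram melon]
  26. access melon: HIT. Cache (LRU->MRU): [elk ram melon]
  27. access melon: HIT. Cache (LRU->MRU): [elk ram melon]
  28. access fox: MISS, evict elk. Cache (LRU->MRU): [ram melon fox]
  29. access melon: HIT. Cache (LRU->MRU): [ram fox melon]
  30. access elk: MISS, evict ram. Cache (LRU->MRU): [fox melon elk]
  31. access melon: HIT. Cache (LRU->MRU): [fox elk melon]
  32. access ram: MISS, evict fox. Cache (LRU->MRU): [elk melon ram]
  33. access melon: HIT. Cache (LRU->MRU): [elk ram melon]
  34. access fox: MISS, evict elk. Cache (LRU->MRU): [ram melon fox]
  35. access ram: HIT. Cache (LRU->MRU): [melon fox ram]
  36. access ram: HIT. Cache (LRU->MRU): [melon fox ram]
  37. access ram: HIT. Cache (LRU->MRU): [melon fox ram]
  38. access fox: HIT. Cache (LRU->MRU): [melon ram fox]
Total: 29 hits, 9 misses, 6 evictions

Answer: 6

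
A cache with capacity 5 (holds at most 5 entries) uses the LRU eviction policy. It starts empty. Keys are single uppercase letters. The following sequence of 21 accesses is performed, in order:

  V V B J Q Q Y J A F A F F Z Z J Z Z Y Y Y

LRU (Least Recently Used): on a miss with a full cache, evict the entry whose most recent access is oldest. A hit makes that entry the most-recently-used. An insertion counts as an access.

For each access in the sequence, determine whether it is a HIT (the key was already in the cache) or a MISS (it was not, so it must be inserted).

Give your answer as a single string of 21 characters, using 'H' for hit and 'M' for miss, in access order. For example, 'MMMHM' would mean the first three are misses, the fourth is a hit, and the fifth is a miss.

Answer: MHMMMHMHMMHHHMHHHHHHH

Derivation:
LRU simulation (capacity=5):
  1. access V: MISS. Cache (LRU->MRU): [V]
  2. access V: HIT. Cache (LRU->MRU): [V]
  3. access B: MISS. Cache (LRU->MRU): [V B]
  4. access J: MISS. Cache (LRU->MRU): [V B J]
  5. access Q: MISS. Cache (LRU->MRU): [V B J Q]
  6. access Q: HIT. Cache (LRU->MRU): [V B J Q]
  7. access Y: MISS. Cache (LRU->MRU): [V B J Q Y]
  8. access J: HIT. Cache (LRU->MRU): [V B Q Y J]
  9. access A: MISS, evict V. Cache (LRU->MRU): [B Q Y J A]
  10. access F: MISS, evict B. Cache (LRU->MRU): [Q Y J A F]
  11. access A: HIT. Cache (LRU->MRU): [Q Y J F A]
  12. access F: HIT. Cache (LRU->MRU): [Q Y J A F]
  13. access F: HIT. Cache (LRU->MRU): [Q Y J A F]
  14. access Z: MISS, evict Q. Cache (LRU->MRU): [Y J A F Z]
  15. access Z: HIT. Cache (LRU->MRU): [Y J A F Z]
  16. access J: HIT. Cache (LRU->MRU): [Y A F Z J]
  17. access Z: HIT. Cache (LRU->MRU): [Y A F J Z]
  18. access Z: HIT. Cache (LRU->MRU): [Y A F J Z]
  19. access Y: HIT. Cache (LRU->MRU): [A F J Z Y]
  20. access Y: HIT. Cache (LRU->MRU): [A F J Z Y]
  21. access Y: HIT. Cache (LRU->MRU): [A F J Z Y]
Total: 13 hits, 8 misses, 3 evictions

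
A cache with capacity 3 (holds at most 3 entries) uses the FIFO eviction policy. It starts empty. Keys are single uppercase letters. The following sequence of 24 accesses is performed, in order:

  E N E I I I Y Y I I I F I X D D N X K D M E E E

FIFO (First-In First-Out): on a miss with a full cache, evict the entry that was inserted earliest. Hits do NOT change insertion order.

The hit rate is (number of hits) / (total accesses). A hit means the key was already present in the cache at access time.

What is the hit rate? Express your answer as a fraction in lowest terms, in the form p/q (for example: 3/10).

FIFO simulation (capacity=3):
  1. access E: MISS. Cache (old->new): [E]
  2. access N: MISS. Cache (old->new): [E N]
  3. access E: HIT. Cache (old->new): [E N]
  4. access I: MISS. Cache (old->new): [E N I]
  5. access I: HIT. Cache (old->new): [E N I]
  6. access I: HIT. Cache (old->new): [E N I]
  7. access Y: MISS, evict E. Cache (old->new): [N I Y]
  8. access Y: HIT. Cache (old->new): [N I Y]
  9. access I: HIT. Cache (old->new): [N I Y]
  10. access I: HIT. Cache (old->new): [N I Y]
  11. access I: HIT. Cache (old->new): [N I Y]
  12. access F: MISS, evict N. Cache (old->new): [I Y F]
  13. access I: HIT. Cache (old->new): [I Y F]
  14. access X: MISS, evict I. Cache (old->new): [Y F X]
  15. access D: MISS, evict Y. Cache (old->new): [F X D]
  16. access D: HIT. Cache (old->new): [F X D]
  17. access N: MISS, evict F. Cache (old->new): [X D N]
  18. access X: HIT. Cache (old->new): [X D N]
  19. access K: MISS, evict X. Cache (old->new): [D N K]
  20. access D: HIT. Cache (old->new): [D N K]
  21. access M: MISS, evict D. Cache (old->new): [N K M]
  22. access E: MISS, evict N. Cache (old->new): [K M E]
  23. access E: HIT. Cache (old->new): [K M E]
  24. access E: HIT. Cache (old->new): [K M E]
Total: 13 hits, 11 misses, 8 evictions

Hit rate = 13/24

Answer: 13/24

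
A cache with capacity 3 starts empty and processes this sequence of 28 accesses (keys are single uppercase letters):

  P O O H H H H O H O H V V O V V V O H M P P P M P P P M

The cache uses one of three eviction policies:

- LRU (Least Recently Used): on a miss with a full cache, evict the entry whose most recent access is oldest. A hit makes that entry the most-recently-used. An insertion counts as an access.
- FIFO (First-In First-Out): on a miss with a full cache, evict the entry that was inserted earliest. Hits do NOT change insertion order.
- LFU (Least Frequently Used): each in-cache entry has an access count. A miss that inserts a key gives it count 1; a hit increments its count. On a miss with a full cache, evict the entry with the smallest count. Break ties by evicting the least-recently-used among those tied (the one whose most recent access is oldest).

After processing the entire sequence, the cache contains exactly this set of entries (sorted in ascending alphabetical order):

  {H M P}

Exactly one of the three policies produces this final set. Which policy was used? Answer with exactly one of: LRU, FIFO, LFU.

Answer: LRU

Derivation:
Simulating under each policy and comparing final sets:
  LRU: final set = {H M P} -> MATCHES target
  FIFO: final set = {M P V} -> differs
  LFU: final set = {H M O} -> differs
Only LRU produces the target set.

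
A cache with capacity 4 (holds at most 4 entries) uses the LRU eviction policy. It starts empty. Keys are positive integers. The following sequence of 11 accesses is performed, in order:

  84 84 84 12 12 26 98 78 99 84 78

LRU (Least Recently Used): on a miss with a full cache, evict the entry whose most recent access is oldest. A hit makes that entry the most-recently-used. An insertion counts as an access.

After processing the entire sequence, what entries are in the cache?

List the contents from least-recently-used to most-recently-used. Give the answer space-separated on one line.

Answer: 98 99 84 78

Derivation:
LRU simulation (capacity=4):
  1. access 84: MISS. Cache (LRU->MRU): [84]
  2. access 84: HIT. Cache (LRU->MRU): [84]
  3. access 84: HIT. Cache (LRU->MRU): [84]
  4. access 12: MISS. Cache (LRU->MRU): [84 12]
  5. access 12: HIT. Cache (LRU->MRU): [84 12]
  6. access 26: MISS. Cache (LRU->MRU): [84 12 26]
  7. access 98: MISS. Cache (LRU->MRU): [84 12 26 98]
  8. access 78: MISS, evict 84. Cache (LRU->MRU): [12 26 98 78]
  9. access 99: MISS, evict 12. Cache (LRU->MRU): [26 98 78 99]
  10. access 84: MISS, evict 26. Cache (LRU->MRU): [98 78 99 84]
  11. access 78: HIT. Cache (LRU->MRU): [98 99 84 78]
Total: 4 hits, 7 misses, 3 evictions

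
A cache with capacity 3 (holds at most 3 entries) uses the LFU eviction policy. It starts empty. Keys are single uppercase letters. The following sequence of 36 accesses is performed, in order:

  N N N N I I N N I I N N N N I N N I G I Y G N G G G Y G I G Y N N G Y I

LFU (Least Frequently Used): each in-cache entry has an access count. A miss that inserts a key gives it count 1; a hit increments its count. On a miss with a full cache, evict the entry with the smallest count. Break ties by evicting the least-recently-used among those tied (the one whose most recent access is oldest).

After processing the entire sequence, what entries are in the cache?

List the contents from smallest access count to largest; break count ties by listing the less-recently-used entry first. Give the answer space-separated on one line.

Answer: Y I N

Derivation:
LFU simulation (capacity=3):
  1. access N: MISS. Cache: [N(c=1)]
  2. access N: HIT, count now 2. Cache: [N(c=2)]
  3. access N: HIT, count now 3. Cache: [N(c=3)]
  4. access N: HIT, count now 4. Cache: [N(c=4)]
  5. access I: MISS. Cache: [I(c=1) N(c=4)]
  6. access I: HIT, count now 2. Cache: [I(c=2) N(c=4)]
  7. access N: HIT, count now 5. Cache: [I(c=2) N(c=5)]
  8. access N: HIT, count now 6. Cache: [I(c=2) N(c=6)]
  9. access I: HIT, count now 3. Cache: [I(c=3) N(c=6)]
  10. access I: HIT, count now 4. Cache: [I(c=4) N(c=6)]
  11. access N: HIT, count now 7. Cache: [I(c=4) N(c=7)]
  12. access N: HIT, count now 8. Cache: [I(c=4) N(c=8)]
  13. access N: HIT, count now 9. Cache: [I(c=4) N(c=9)]
  14. access N: HIT, count now 10. Cache: [I(c=4) N(c=10)]
  15. access I: HIT, count now 5. Cache: [I(c=5) N(c=10)]
  16. access N: HIT, count now 11. Cache: [I(c=5) N(c=11)]
  17. access N: HIT, count now 12. Cache: [I(c=5) N(c=12)]
  18. access I: HIT, count now 6. Cache: [I(c=6) N(c=12)]
  19. access G: MISS. Cache: [G(c=1) I(c=6) N(c=12)]
  20. access I: HIT, count now 7. Cache: [G(c=1) I(c=7) N(c=12)]
  21. access Y: MISS, evict G(c=1). Cache: [Y(c=1) I(c=7) N(c=12)]
  22. access G: MISS, evict Y(c=1). Cache: [G(c=1) I(c=7) N(c=12)]
  23. access N: HIT, count now 13. Cache: [G(c=1) I(c=7) N(c=13)]
  24. access G: HIT, count now 2. Cache: [G(c=2) I(c=7) N(c=13)]
  25. access G: HIT, count now 3. Cache: [G(c=3) I(c=7) N(c=13)]
  26. access G: HIT, count now 4. Cache: [G(c=4) I(c=7) N(c=13)]
  27. access Y: MISS, evict G(c=4). Cache: [Y(c=1) I(c=7) N(c=13)]
  28. access G: MISS, evict Y(c=1). Cache: [G(c=1) I(c=7) N(c=13)]
  29. access I: HIT, count now 8. Cache: [G(c=1) I(c=8) N(c=13)]
  30. access G: HIT, count now 2. Cache: [G(c=2) I(c=8) N(c=13)]
  31. access Y: MISS, evict G(c=2). Cache: [Y(c=1) I(c=8) N(c=13)]
  32. access N: HIT, count now 14. Cache: [Y(c=1) I(c=8) N(c=14)]
  33. access N: HIT, count now 15. Cache: [Y(c=1) I(c=8) N(c=15)]
  34. access G: MISS, evict Y(c=1). Cache: [G(c=1) I(c=8) N(c=15)]
  35. access Y: MISS, evict G(c=1). Cache: [Y(c=1) I(c=8) N(c=15)]
  36. access I: HIT, count now 9. Cache: [Y(c=1) I(c=9) N(c=15)]
Total: 26 hits, 10 misses, 7 evictions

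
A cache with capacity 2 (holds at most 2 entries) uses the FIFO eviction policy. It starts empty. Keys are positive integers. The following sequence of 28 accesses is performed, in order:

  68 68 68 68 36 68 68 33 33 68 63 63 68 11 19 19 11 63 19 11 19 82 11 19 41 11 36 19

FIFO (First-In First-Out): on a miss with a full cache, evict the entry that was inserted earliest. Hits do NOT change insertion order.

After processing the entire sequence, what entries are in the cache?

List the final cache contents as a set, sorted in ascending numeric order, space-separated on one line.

Answer: 19 36

Derivation:
FIFO simulation (capacity=2):
  1. access 68: MISS. Cache (old->new): [68]
  2. access 68: HIT. Cache (old->new): [68]
  3. access 68: HIT. Cache (old->new): [68]
  4. access 68: HIT. Cache (old->new): [68]
  5. access 36: MISS. Cache (old->new): [68 36]
  6. access 68: HIT. Cache (old->new): [68 36]
  7. access 68: HIT. Cache (old->new): [68 36]
  8. access 33: MISS, evict 68. Cache (old->new): [36 33]
  9. access 33: HIT. Cache (old->new): [36 33]
  10. access 68: MISS, evict 36. Cache (old->new): [33 68]
  11. access 63: MISS, evict 33. Cache (old->new): [68 63]
  12. access 63: HIT. Cache (old->new): [68 63]
  13. access 68: HIT. Cache (old->new): [68 63]
  14. access 11: MISS, evict 68. Cache (old->new): [63 11]
  15. access 19: MISS, evict 63. Cache (old->new): [11 19]
  16. access 19: HIT. Cache (old->new): [11 19]
  17. access 11: HIT. Cache (old->new): [11 19]
  18. access 63: MISS, evict 11. Cache (old->new): [19 63]
  19. access 19: HIT. Cache (old->new): [19 63]
  20. access 11: MISS, evict 19. Cache (old->new): [63 11]
  21. access 19: MISS, evict 63. Cache (old->new): [11 19]
  22. access 82: MISS, evict 11. Cache (old->new): [19 82]
  23. access 11: MISS, evict 19. Cache (old->new): [82 11]
  24. access 19: MISS, evict 82. Cache (old->new): [11 19]
  25. access 41: MISS, evict 11. Cache (old->new): [19 41]
  26. access 11: MISS, evict 19. Cache (old->new): [41 11]
  27. access 36: MISS, evict 41. Cache (old->new): [11 36]
  28. access 19: MISS, evict 11. Cache (old->new): [36 19]
Total: 11 hits, 17 misses, 15 evictions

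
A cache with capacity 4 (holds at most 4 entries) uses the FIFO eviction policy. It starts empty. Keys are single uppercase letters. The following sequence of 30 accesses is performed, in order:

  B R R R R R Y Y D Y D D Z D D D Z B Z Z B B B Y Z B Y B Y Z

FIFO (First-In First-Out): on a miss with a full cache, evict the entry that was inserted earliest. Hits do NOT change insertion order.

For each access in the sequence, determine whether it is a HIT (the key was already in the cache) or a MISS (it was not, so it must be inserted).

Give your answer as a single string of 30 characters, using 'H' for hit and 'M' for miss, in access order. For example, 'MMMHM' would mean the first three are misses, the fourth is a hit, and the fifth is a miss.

FIFO simulation (capacity=4):
  1. access B: MISS. Cache (old->new): [B]
  2. access R: MISS. Cache (old->new): [B R]
  3. access R: HIT. Cache (old->new): [B R]
  4. access R: HIT. Cache (old->new): [B R]
  5. access R: HIT. Cache (old->new): [B R]
  6. access R: HIT. Cache (old->new): [B R]
  7. access Y: MISS. Cache (old->new): [B R Y]
  8. access Y: HIT. Cache (old->new): [B R Y]
  9. access D: MISS. Cache (old->new): [B R Y D]
  10. access Y: HIT. Cache (old->new): [B R Y D]
  11. access D: HIT. Cache (old->new): [B R Y D]
  12. access D: HIT. Cache (old->new): [B R Y D]
  13. access Z: MISS, evict B. Cache (old->new): [R Y D Z]
  14. access D: HIT. Cache (old->new): [R Y D Z]
  15. access D: HIT. Cache (old->new): [R Y D Z]
  16. access D: HIT. Cache (old->new): [R Y D Z]
  17. access Z: HIT. Cache (old->new): [R Y D Z]
  18. access B: MISS, evict R. Cache (old->new): [Y D Z B]
  19. access Z: HIT. Cache (old->new): [Y D Z B]
  20. access Z: HIT. Cache (old->new): [Y D Z B]
  21. access B: HIT. Cache (old->new): [Y D Z B]
  22. access B: HIT. Cache (old->new): [Y D Z B]
  23. access B: HIT. Cache (old->new): [Y D Z B]
  24. access Y: HIT. Cache (old->new): [Y D Z B]
  25. access Z: HIT. Cache (old->new): [Y D Z B]
  26. access B: HIT. Cache (old->new): [Y D Z B]
  27. access Y: HIT. Cache (old->new): [Y D Z B]
  28. access B: HIT. Cache (old->new): [Y D Z B]
  29. access Y: HIT. Cache (old->new): [Y D Z B]
  30. access Z: HIT. Cache (old->new): [Y D Z B]
Total: 24 hits, 6 misses, 2 evictions

Answer: MMHHHHMHMHHHMHHHHMHHHHHHHHHHHH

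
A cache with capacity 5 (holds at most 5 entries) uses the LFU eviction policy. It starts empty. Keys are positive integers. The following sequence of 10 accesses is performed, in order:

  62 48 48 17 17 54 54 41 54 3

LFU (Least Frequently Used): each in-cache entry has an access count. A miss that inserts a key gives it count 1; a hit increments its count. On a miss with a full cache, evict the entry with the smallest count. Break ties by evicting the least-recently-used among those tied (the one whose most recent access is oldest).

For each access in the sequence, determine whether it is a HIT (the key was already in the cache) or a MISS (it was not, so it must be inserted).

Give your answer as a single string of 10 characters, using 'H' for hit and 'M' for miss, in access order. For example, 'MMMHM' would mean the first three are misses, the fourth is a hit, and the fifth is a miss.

Answer: MMHMHMHMHM

Derivation:
LFU simulation (capacity=5):
  1. access 62: MISS. Cache: [62(c=1)]
  2. access 48: MISS. Cache: [62(c=1) 48(c=1)]
  3. access 48: HIT, count now 2. Cache: [62(c=1) 48(c=2)]
  4. access 17: MISS. Cache: [62(c=1) 17(c=1) 48(c=2)]
  5. access 17: HIT, count now 2. Cache: [62(c=1) 48(c=2) 17(c=2)]
  6. access 54: MISS. Cache: [62(c=1) 54(c=1) 48(c=2) 17(c=2)]
  7. access 54: HIT, count now 2. Cache: [62(c=1) 48(c=2) 17(c=2) 54(c=2)]
  8. access 41: MISS. Cache: [62(c=1) 41(c=1) 48(c=2) 17(c=2) 54(c=2)]
  9. access 54: HIT, count now 3. Cache: [62(c=1) 41(c=1) 48(c=2) 17(c=2) 54(c=3)]
  10. access 3: MISS, evict 62(c=1). Cache: [41(c=1) 3(c=1) 48(c=2) 17(c=2) 54(c=3)]
Total: 4 hits, 6 misses, 1 evictions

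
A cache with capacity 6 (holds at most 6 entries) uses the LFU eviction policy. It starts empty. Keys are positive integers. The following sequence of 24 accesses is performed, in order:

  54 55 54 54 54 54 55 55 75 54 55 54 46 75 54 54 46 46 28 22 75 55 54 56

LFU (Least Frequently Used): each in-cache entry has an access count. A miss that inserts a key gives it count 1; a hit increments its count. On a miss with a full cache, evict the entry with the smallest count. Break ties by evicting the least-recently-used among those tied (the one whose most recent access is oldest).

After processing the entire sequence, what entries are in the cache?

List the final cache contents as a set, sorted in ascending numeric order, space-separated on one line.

LFU simulation (capacity=6):
  1. access 54: MISS. Cache: [54(c=1)]
  2. access 55: MISS. Cache: [54(c=1) 55(c=1)]
  3. access 54: HIT, count now 2. Cache: [55(c=1) 54(c=2)]
  4. access 54: HIT, count now 3. Cache: [55(c=1) 54(c=3)]
  5. access 54: HIT, count now 4. Cache: [55(c=1) 54(c=4)]
  6. access 54: HIT, count now 5. Cache: [55(c=1) 54(c=5)]
  7. access 55: HIT, count now 2. Cache: [55(c=2) 54(c=5)]
  8. access 55: HIT, count now 3. Cache: [55(c=3) 54(c=5)]
  9. access 75: MISS. Cache: [75(c=1) 55(c=3) 54(c=5)]
  10. access 54: HIT, count now 6. Cache: [75(c=1) 55(c=3) 54(c=6)]
  11. access 55: HIT, count now 4. Cache: [75(c=1) 55(c=4) 54(c=6)]
  12. access 54: HIT, count now 7. Cache: [75(c=1) 55(c=4) 54(c=7)]
  13. access 46: MISS. Cache: [75(c=1) 46(c=1) 55(c=4) 54(c=7)]
  14. access 75: HIT, count now 2. Cache: [46(c=1) 75(c=2) 55(c=4) 54(c=7)]
  15. access 54: HIT, count now 8. Cache: [46(c=1) 75(c=2) 55(c=4) 54(c=8)]
  16. access 54: HIT, count now 9. Cache: [46(c=1) 75(c=2) 55(c=4) 54(c=9)]
  17. access 46: HIT, count now 2. Cache: [75(c=2) 46(c=2) 55(c=4) 54(c=9)]
  18. access 46: HIT, count now 3. Cache: [75(c=2) 46(c=3) 55(c=4) 54(c=9)]
  19. access 28: MISS. Cache: [28(c=1) 75(c=2) 46(c=3) 55(c=4) 54(c=9)]
  20. access 22: MISS. Cache: [28(c=1) 22(c=1) 75(c=2) 46(c=3) 55(c=4) 54(c=9)]
  21. access 75: HIT, count now 3. Cache: [28(c=1) 22(c=1) 46(c=3) 75(c=3) 55(c=4) 54(c=9)]
  22. access 55: HIT, count now 5. Cache: [28(c=1) 22(c=1) 46(c=3) 75(c=3) 55(c=5) 54(c=9)]
  23. access 54: HIT, count now 10. Cache: [28(c=1) 22(c=1) 46(c=3) 75(c=3) 55(c=5) 54(c=10)]
  24. access 56: MISS, evict 28(c=1). Cache: [22(c=1) 56(c=1) 46(c=3) 75(c=3) 55(c=5) 54(c=10)]
Total: 17 hits, 7 misses, 1 evictions

Answer: 22 46 54 55 56 75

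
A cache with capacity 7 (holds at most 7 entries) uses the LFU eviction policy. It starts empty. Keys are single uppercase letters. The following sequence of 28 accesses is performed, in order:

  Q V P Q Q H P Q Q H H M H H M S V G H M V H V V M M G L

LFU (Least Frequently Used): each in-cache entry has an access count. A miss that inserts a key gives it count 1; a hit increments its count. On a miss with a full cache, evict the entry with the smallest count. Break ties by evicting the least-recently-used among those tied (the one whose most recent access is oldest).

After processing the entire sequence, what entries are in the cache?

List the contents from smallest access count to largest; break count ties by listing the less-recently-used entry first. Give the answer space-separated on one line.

LFU simulation (capacity=7):
  1. access Q: MISS. Cache: [Q(c=1)]
  2. access V: MISS. Cache: [Q(c=1) V(c=1)]
  3. access P: MISS. Cache: [Q(c=1) V(c=1) P(c=1)]
  4. access Q: HIT, count now 2. Cache: [V(c=1) P(c=1) Q(c=2)]
  5. access Q: HIT, count now 3. Cache: [V(c=1) P(c=1) Q(c=3)]
  6. access H: MISS. Cache: [V(c=1) P(c=1) H(c=1) Q(c=3)]
  7. access P: HIT, count now 2. Cache: [V(c=1) H(c=1) P(c=2) Q(c=3)]
  8. access Q: HIT, count now 4. Cache: [V(c=1) H(c=1) P(c=2) Q(c=4)]
  9. access Q: HIT, count now 5. Cache: [V(c=1) H(c=1) P(c=2) Q(c=5)]
  10. access H: HIT, count now 2. Cache: [V(c=1) P(c=2) H(c=2) Q(c=5)]
  11. access H: HIT, count now 3. Cache: [V(c=1) P(c=2) H(c=3) Q(c=5)]
  12. access M: MISS. Cache: [V(c=1) M(c=1) P(c=2) H(c=3) Q(c=5)]
  13. access H: HIT, count now 4. Cache: [V(c=1) M(c=1) P(c=2) H(c=4) Q(c=5)]
  14. access H: HIT, count now 5. Cache: [V(c=1) M(c=1) P(c=2) Q(c=5) H(c=5)]
  15. access M: HIT, count now 2. Cache: [V(c=1) P(c=2) M(c=2) Q(c=5) H(c=5)]
  16. access S: MISS. Cache: [V(c=1) S(c=1) P(c=2) M(c=2) Q(c=5) H(c=5)]
  17. access V: HIT, count now 2. Cache: [S(c=1) P(c=2) M(c=2) V(c=2) Q(c=5) H(c=5)]
  18. access G: MISS. Cache: [S(c=1) G(c=1) P(c=2) M(c=2) V(c=2) Q(c=5) H(c=5)]
  19. access H: HIT, count now 6. Cache: [S(c=1) G(c=1) P(c=2) M(c=2) V(c=2) Q(c=5) H(c=6)]
  20. access M: HIT, count now 3. Cache: [S(c=1) G(c=1) P(c=2) V(c=2) M(c=3) Q(c=5) H(c=6)]
  21. access V: HIT, count now 3. Cache: [S(c=1) G(c=1) P(c=2) M(c=3) V(c=3) Q(c=5) H(c=6)]
  22. access H: HIT, count now 7. Cache: [S(c=1) G(c=1) P(c=2) M(c=3) V(c=3) Q(c=5) H(c=7)]
  23. access V: HIT, count now 4. Cache: [S(c=1) G(c=1) P(c=2) M(c=3) V(c=4) Q(c=5) H(c=7)]
  24. access V: HIT, count now 5. Cache: [S(c=1) G(c=1) P(c=2) M(c=3) Q(c=5) V(c=5) H(c=7)]
  25. access M: HIT, count now 4. Cache: [S(c=1) G(c=1) P(c=2) M(c=4) Q(c=5) V(c=5) H(c=7)]
  26. access M: HIT, count now 5. Cache: [S(c=1) G(c=1) P(c=2) Q(c=5) V(c=5) M(c=5) H(c=7)]
  27. access G: HIT, count now 2. Cache: [S(c=1) P(c=2) G(c=2) Q(c=5) V(c=5) M(c=5) H(c=7)]
  28. access L: MISS, evict S(c=1). Cache: [L(c=1) P(c=2) G(c=2) Q(c=5) V(c=5) M(c=5) H(c=7)]
Total: 20 hits, 8 misses, 1 evictions

Answer: L P G Q V M H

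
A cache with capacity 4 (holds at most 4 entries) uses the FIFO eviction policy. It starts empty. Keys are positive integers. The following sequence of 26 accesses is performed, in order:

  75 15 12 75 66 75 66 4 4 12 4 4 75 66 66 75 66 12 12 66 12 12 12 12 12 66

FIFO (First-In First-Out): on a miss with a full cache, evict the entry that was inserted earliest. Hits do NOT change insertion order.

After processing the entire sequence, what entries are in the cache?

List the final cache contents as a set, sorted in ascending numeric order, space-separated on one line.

Answer: 4 12 66 75

Derivation:
FIFO simulation (capacity=4):
  1. access 75: MISS. Cache (old->new): [75]
  2. access 15: MISS. Cache (old->new): [75 15]
  3. access 12: MISS. Cache (old->new): [75 15 12]
  4. access 75: HIT. Cache (old->new): [75 15 12]
  5. access 66: MISS. Cache (old->new): [75 15 12 66]
  6. access 75: HIT. Cache (old->new): [75 15 12 66]
  7. access 66: HIT. Cache (old->new): [75 15 12 66]
  8. access 4: MISS, evict 75. Cache (old->new): [15 12 66 4]
  9. access 4: HIT. Cache (old->new): [15 12 66 4]
  10. access 12: HIT. Cache (old->new): [15 12 66 4]
  11. access 4: HIT. Cache (old->new): [15 12 66 4]
  12. access 4: HIT. Cache (old->new): [15 12 66 4]
  13. access 75: MISS, evict 15. Cache (old->new): [12 66 4 75]
  14. access 66: HIT. Cache (old->new): [12 66 4 75]
  15. access 66: HIT. Cache (old->new): [12 66 4 75]
  16. access 75: HIT. Cache (old->new): [12 66 4 75]
  17. access 66: HIT. Cache (old->new): [12 66 4 75]
  18. access 12: HIT. Cache (old->new): [12 66 4 75]
  19. access 12: HIT. Cache (old->new): [12 66 4 75]
  20. access 66: HIT. Cache (old->new): [12 66 4 75]
  21. access 12: HIT. Cache (old->new): [12 66 4 75]
  22. access 12: HIT. Cache (old->new): [12 66 4 75]
  23. access 12: HIT. Cache (old->new): [12 66 4 75]
  24. access 12: HIT. Cache (old->new): [12 66 4 75]
  25. access 12: HIT. Cache (old->new): [12 66 4 75]
  26. access 66: HIT. Cache (old->new): [12 66 4 75]
Total: 20 hits, 6 misses, 2 evictions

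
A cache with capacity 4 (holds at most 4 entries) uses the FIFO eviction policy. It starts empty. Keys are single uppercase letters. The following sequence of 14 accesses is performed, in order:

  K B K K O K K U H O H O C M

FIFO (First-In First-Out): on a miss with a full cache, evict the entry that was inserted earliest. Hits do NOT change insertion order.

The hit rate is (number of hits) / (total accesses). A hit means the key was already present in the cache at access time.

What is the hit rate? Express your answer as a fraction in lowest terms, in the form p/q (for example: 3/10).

Answer: 1/2

Derivation:
FIFO simulation (capacity=4):
  1. access K: MISS. Cache (old->new): [K]
  2. access B: MISS. Cache (old->new): [K B]
  3. access K: HIT. Cache (old->new): [K B]
  4. access K: HIT. Cache (old->new): [K B]
  5. access O: MISS. Cache (old->new): [K B O]
  6. access K: HIT. Cache (old->new): [K B O]
  7. access K: HIT. Cache (old->new): [K B O]
  8. access U: MISS. Cache (old->new): [K B O U]
  9. access H: MISS, evict K. Cache (old->new): [B O U H]
  10. access O: HIT. Cache (old->new): [B O U H]
  11. access H: HIT. Cache (old->new): [B O U H]
  12. access O: HIT. Cache (old->new): [B O U H]
  13. access C: MISS, evict B. Cache (old->new): [O U H C]
  14. access M: MISS, evict O. Cache (old->new): [U H C M]
Total: 7 hits, 7 misses, 3 evictions

Hit rate = 7/14 = 1/2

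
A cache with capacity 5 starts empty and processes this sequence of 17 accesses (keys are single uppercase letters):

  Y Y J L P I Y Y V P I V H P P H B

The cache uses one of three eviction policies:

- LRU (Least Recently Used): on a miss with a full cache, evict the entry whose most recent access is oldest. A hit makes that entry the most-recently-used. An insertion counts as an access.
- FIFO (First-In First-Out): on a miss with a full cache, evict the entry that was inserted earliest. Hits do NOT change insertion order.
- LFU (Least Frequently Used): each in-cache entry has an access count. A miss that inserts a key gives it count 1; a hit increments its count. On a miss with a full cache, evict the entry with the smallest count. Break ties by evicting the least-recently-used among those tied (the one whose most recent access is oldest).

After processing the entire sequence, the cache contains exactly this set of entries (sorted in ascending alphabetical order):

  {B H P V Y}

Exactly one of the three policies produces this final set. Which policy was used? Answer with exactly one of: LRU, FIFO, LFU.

Answer: LFU

Derivation:
Simulating under each policy and comparing final sets:
  LRU: final set = {B H I P V} -> differs
  FIFO: final set = {B H I P V} -> differs
  LFU: final set = {B H P V Y} -> MATCHES target
Only LFU produces the target set.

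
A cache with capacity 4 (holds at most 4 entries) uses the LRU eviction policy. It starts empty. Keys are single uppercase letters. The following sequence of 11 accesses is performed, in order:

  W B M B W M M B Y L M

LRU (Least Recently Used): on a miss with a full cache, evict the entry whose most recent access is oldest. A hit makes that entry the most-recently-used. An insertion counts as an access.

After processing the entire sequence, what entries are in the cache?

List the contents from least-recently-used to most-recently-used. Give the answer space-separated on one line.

Answer: B Y L M

Derivation:
LRU simulation (capacity=4):
  1. access W: MISS. Cache (LRU->MRU): [W]
  2. access B: MISS. Cache (LRU->MRU): [W B]
  3. access M: MISS. Cache (LRU->MRU): [W B M]
  4. access B: HIT. Cache (LRU->MRU): [W M B]
  5. access W: HIT. Cache (LRU->MRU): [M B W]
  6. access M: HIT. Cache (LRU->MRU): [B W M]
  7. access M: HIT. Cache (LRU->MRU): [B W M]
  8. access B: HIT. Cache (LRU->MRU): [W M B]
  9. access Y: MISS. Cache (LRU->MRU): [W M B Y]
  10. access L: MISS, evict W. Cache (LRU->MRU): [M B Y L]
  11. access M: HIT. Cache (LRU->MRU): [B Y L M]
Total: 6 hits, 5 misses, 1 evictions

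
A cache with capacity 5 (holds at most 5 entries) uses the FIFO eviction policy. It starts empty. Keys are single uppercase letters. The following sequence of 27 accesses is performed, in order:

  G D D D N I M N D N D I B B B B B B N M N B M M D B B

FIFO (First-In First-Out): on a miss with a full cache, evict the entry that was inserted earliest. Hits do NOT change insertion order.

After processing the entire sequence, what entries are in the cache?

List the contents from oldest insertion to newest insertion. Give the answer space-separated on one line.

FIFO simulation (capacity=5):
  1. access G: MISS. Cache (old->new): [G]
  2. access D: MISS. Cache (old->new): [G D]
  3. access D: HIT. Cache (old->new): [G D]
  4. access D: HIT. Cache (old->new): [G D]
  5. access N: MISS. Cache (old->new): [G D N]
  6. access I: MISS. Cache (old->new): [G D N I]
  7. access M: MISS. Cache (old->new): [G D N I M]
  8. access N: HIT. Cache (old->new): [G D N I M]
  9. access D: HIT. Cache (old->new): [G D N I M]
  10. access N: HIT. Cache (old->new): [G D N I M]
  11. access D: HIT. Cache (old->new): [G D N I M]
  12. access I: HIT. Cache (old->new): [G D N I M]
  13. access B: MISS, evict G. Cache (old->new): [D N I M B]
  14. access B: HIT. Cache (old->new): [D N I M B]
  15. access B: HIT. Cache (old->new): [D N I M B]
  16. access B: HIT. Cache (old->new): [D N I M B]
  17. access B: HIT. Cache (old->new): [D N I M B]
  18. access B: HIT. Cache (old->new): [D N I M B]
  19. access N: HIT. Cache (old->new): [D N I M B]
  20. access M: HIT. Cache (old->new): [D N I M B]
  21. access N: HIT. Cache (old->new): [D N I M B]
  22. access B: HIT. Cache (old->new): [D N I M B]
  23. access M: HIT. Cache (old->new): [D N I M B]
  24. access M: HIT. Cache (old->new): [D N I M B]
  25. access D: HIT. Cache (old->new): [D N I M B]
  26. access B: HIT. Cache (old->new): [D N I M B]
  27. access B: HIT. Cache (old->new): [D N I M B]
Total: 21 hits, 6 misses, 1 evictions

Answer: D N I M B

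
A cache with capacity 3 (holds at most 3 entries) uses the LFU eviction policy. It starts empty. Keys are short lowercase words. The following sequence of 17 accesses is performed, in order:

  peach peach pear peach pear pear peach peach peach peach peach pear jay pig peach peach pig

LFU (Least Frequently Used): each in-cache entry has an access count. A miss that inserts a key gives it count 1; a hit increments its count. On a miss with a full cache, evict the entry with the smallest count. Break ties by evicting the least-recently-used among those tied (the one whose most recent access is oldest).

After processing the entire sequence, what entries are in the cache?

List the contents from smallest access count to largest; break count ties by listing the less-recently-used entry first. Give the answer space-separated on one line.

Answer: pig pear peach

Derivation:
LFU simulation (capacity=3):
  1. access peach: MISS. Cache: [peach(c=1)]
  2. access peach: HIT, count now 2. Cache: [peach(c=2)]
  3. access pear: MISS. Cache: [pear(c=1) peach(c=2)]
  4. access peach: HIT, count now 3. Cache: [pear(c=1) peach(c=3)]
  5. access pear: HIT, count now 2. Cache: [pear(c=2) peach(c=3)]
  6. access pear: HIT, count now 3. Cache: [peach(c=3) pear(c=3)]
  7. access peach: HIT, count now 4. Cache: [pear(c=3) peach(c=4)]
  8. access peach: HIT, count now 5. Cache: [pear(c=3) peach(c=5)]
  9. access peach: HIT, count now 6. Cache: [pear(c=3) peach(c=6)]
  10. access peach: HIT, count now 7. Cache: [pear(c=3) peach(c=7)]
  11. access peach: HIT, count now 8. Cache: [pear(c=3) peach(c=8)]
  12. access pear: HIT, count now 4. Cache: [pear(c=4) peach(c=8)]
  13. access jay: MISS. Cache: [jay(c=1) pear(c=4) peach(c=8)]
  14. access pig: MISS, evict jay(c=1). Cache: [pig(c=1) pear(c=4) peach(c=8)]
  15. access peach: HIT, count now 9. Cache: [pig(c=1) pear(c=4) peach(c=9)]
  16. access peach: HIT, count now 10. Cache: [pig(c=1) pear(c=4) peach(c=10)]
  17. access pig: HIT, count now 2. Cache: [pig(c=2) pear(c=4) peach(c=10)]
Total: 13 hits, 4 misses, 1 evictions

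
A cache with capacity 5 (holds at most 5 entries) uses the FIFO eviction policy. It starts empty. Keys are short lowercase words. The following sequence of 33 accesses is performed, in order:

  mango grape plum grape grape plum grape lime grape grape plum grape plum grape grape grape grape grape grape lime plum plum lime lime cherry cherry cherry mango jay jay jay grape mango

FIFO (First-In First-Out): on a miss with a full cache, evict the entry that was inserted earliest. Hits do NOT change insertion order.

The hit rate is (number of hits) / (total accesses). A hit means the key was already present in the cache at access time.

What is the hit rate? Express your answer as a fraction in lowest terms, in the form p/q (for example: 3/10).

FIFO simulation (capacity=5):
  1. access mango: MISS. Cache (old->new): [mango]
  2. access grape: MISS. Cache (old->new): [mango grape]
  3. access plum: MISS. Cache (old->new): [mango grape plum]
  4. access grape: HIT. Cache (old->new): [mango grape plum]
  5. access grape: HIT. Cache (old->new): [mango grape plum]
  6. access plum: HIT. Cache (old->new): [mango grape plum]
  7. access grape: HIT. Cache (old->new): [mango grape plum]
  8. access lime: MISS. Cache (old->new): [mango grape plum lime]
  9. access grape: HIT. Cache (old->new): [mango grape plum lime]
  10. access grape: HIT. Cache (old->new): [mango grape plum lime]
  11. access plum: HIT. Cache (old->new): [mango grape plum lime]
  12. access grape: HIT. Cache (old->new): [mango grape plum lime]
  13. access plum: HIT. Cache (old->new): [mango grape plum lime]
  14. access grape: HIT. Cache (old->new): [mango grape plum lime]
  15. access grape: HIT. Cache (old->new): [mango grape plum lime]
  16. access grape: HIT. Cache (old->new): [mango grape plum lime]
  17. access grape: HIT. Cache (old->new): [mango grape plum lime]
  18. access grape: HIT. Cache (old->new): [mango grape plum lime]
  19. access grape: HIT. Cache (old->new): [mango grape plum lime]
  20. access lime: HIT. Cache (old->new): [mango grape plum lime]
  21. access plum: HIT. Cache (old->new): [mango grape plum lime]
  22. access plum: HIT. Cache (old->new): [mango grape plum lime]
  23. access lime: HIT. Cache (old->new): [mango grape plum lime]
  24. access lime: HIT. Cache (old->new): [mango grape plum lime]
  25. access cherry: MISS. Cache (old->new): [mango grape plum lime cherry]
  26. access cherry: HIT. Cache (old->new): [mango grape plum lime cherry]
  27. access cherry: HIT. Cache (old->new): [mango grape plum lime cherry]
  28. access mango: HIT. Cache (old->new): [mango grape plum lime cherry]
  29. access jay: MISS, evict mango. Cache (old->new): [grape plum lime cherry jay]
  30. access jay: HIT. Cache (old->new): [grape plum lime cherry jay]
  31. access jay: HIT. Cache (old->new): [grape plum lime cherry jay]
  32. access grape: HIT. Cache (old->new): [grape plum lime cherry jay]
  33. access mango: MISS, evict grape. Cache (old->new): [plum lime cherry jay mango]
Total: 26 hits, 7 misses, 2 evictions

Hit rate = 26/33

Answer: 26/33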